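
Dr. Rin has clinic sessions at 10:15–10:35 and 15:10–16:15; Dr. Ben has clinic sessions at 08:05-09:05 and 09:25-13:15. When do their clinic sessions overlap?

10:15-10:35

10:15-10:35 overlaps B on 10:15-10:35.
15:10-16:15 falls entirely outside B.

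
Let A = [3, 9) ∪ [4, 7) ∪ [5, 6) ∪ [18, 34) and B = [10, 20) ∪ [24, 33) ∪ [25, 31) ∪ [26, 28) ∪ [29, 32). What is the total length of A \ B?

A, merged: [3, 9), [18, 34).
B, merged: [10, 20), [24, 33).
A \ B = [3, 9), [20, 24), [33, 34).
Total: 6 + 4 + 1 = 11.

11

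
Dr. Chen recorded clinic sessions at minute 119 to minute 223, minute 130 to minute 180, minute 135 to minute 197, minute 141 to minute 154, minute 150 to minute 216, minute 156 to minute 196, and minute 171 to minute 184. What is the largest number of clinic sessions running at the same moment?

6

Walk the sorted start/end points keeping a running depth.
The depth first hits 6 at minute 171.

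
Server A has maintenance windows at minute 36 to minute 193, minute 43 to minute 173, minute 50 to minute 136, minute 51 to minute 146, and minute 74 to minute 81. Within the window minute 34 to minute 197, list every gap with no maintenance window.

minute 34 to minute 36, minute 193 to minute 197

After merging, the occupied span is minute 36 to minute 193.
Uncovered inside minute 34 to minute 197: minute 34 to minute 36, minute 193 to minute 197.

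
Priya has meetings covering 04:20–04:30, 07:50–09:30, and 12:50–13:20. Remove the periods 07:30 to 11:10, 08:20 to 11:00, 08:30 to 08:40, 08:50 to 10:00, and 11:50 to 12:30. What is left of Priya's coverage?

Second set merges to 07:30–11:10, 11:50–12:30.
04:20–04:30 is untouched.
07:50–09:30 lies entirely inside B → drops out.
12:50–13:20 is untouched.

04:20–04:30, 12:50–13:20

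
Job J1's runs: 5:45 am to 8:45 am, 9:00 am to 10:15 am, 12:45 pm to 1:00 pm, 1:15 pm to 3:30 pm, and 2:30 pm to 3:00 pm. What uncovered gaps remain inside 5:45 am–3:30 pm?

Covered (merged): 5:45 am-8:45 am, 9:00 am-10:15 am, 12:45 pm-1:00 pm, 1:15 pm-3:30 pm.
Uncovered inside 5:45 am-3:30 pm: 8:45 am-9:00 am, 10:15 am-12:45 pm, 1:00 pm-1:15 pm.

8:45 am-9:00 am, 10:15 am-12:45 pm, 1:00 pm-1:15 pm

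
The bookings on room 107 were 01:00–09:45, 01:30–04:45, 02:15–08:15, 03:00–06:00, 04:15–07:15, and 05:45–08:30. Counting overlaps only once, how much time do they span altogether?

8 h 45 min

Merged: 01:00-09:45.
Length: 8 h 45 min.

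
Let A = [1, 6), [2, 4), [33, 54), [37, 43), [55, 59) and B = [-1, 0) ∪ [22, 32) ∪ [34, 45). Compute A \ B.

[1, 6) ∪ [33, 34) ∪ [45, 54) ∪ [55, 59)

First set merges to [1, 6), [33, 54), [55, 59).
[1, 6) is untouched.
[33, 54) with B removed leaves [33, 34), [45, 54).
[55, 59) is untouched.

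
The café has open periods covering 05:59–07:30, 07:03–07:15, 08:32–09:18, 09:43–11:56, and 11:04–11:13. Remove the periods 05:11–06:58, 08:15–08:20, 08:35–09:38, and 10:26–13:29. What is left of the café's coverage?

06:58–07:30, 08:32–08:35, 09:43–10:26

First set merges to 05:59–07:30, 08:32–09:18, 09:43–11:56.
05:59–07:30 minus B → 06:58–07:30.
08:32–09:18 minus B → 08:32–08:35.
09:43–11:56 minus B → 09:43–10:26.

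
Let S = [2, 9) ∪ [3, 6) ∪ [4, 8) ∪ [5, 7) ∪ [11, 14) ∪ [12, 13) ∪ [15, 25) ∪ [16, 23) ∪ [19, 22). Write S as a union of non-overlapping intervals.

[2, 9) ∪ [11, 14) ∪ [15, 25)

[3, 6) overlaps/touches [2, 9) → extend to [2, 9).
[4, 8) overlaps/touches [2, 9) → extend to [2, 9).
[5, 7) overlaps/touches [2, 9) → extend to [2, 9).
[11, 14) is disjoint → start new block.
[12, 13) overlaps/touches [11, 14) → extend to [11, 14).
[15, 25) is disjoint → start new block.
[16, 23) overlaps/touches [15, 25) → extend to [15, 25).
[19, 22) overlaps/touches [15, 25) → extend to [15, 25).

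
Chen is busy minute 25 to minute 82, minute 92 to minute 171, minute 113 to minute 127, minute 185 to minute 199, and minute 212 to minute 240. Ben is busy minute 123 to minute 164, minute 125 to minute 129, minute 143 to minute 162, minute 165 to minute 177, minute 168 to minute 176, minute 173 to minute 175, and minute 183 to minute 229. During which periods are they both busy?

minute 123 to minute 164, minute 165 to minute 171, minute 185 to minute 199, minute 212 to minute 229

Merge the first list: minute 25 to minute 82, minute 92 to minute 171, minute 185 to minute 199, minute 212 to minute 240.
Merge the second list: minute 123 to minute 164, minute 165 to minute 177, minute 183 to minute 229.
minute 25 to minute 82 meets no B interval.
minute 92 to minute 171 ∩ B → minute 123 to minute 164, minute 165 to minute 171.
minute 185 to minute 199 ∩ B → minute 185 to minute 199.
minute 212 to minute 240 ∩ B → minute 212 to minute 229.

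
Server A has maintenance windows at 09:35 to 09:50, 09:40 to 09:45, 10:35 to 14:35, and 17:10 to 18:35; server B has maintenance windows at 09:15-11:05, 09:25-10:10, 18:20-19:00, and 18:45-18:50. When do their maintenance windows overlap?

First set merges to 09:35-09:50, 10:35-14:35, 17:10-18:35.
Second set merges to 09:15-11:05, 18:20-19:00.
09:35-09:50 meets the second set on 09:35-09:50.
10:35-14:35 meets the second set on 10:35-11:05.
17:10-18:35 meets the second set on 18:20-18:35.

09:35-09:50, 10:35-11:05, 18:20-18:35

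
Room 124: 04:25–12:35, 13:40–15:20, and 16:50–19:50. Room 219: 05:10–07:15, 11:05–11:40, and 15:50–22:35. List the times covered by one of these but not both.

Only in the first: 04:25–05:10, 07:15–11:05, 11:40–12:35, 13:40–15:20.
Only in the second: 15:50–16:50, 19:50–22:35.
Together these are the periods covered by exactly one.

04:25–05:10, 07:15–11:05, 11:40–12:35, 13:40–15:20, 15:50–16:50, 19:50–22:35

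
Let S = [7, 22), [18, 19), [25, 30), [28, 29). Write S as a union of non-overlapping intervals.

[18, 19) overlaps/touches [7, 22) → extend to [7, 22).
[25, 30) is disjoint → start new block.
[28, 29) overlaps/touches [25, 30) → extend to [25, 30).

[7, 22) ∪ [25, 30)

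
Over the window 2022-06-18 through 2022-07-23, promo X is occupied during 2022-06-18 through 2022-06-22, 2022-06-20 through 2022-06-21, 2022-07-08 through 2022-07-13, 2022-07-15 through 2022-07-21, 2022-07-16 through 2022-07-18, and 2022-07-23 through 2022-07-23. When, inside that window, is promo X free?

2022-06-23 through 2022-07-07, 2022-07-14 through 2022-07-14, 2022-07-22 through 2022-07-22

After merging, the occupied span is 2022-06-18 through 2022-06-22, 2022-07-08 through 2022-07-13, 2022-07-15 through 2022-07-21, 2022-07-23 through 2022-07-23.
Uncovered inside 2022-06-18 through 2022-07-23: 2022-06-23 through 2022-07-07, 2022-07-14 through 2022-07-14, 2022-07-22 through 2022-07-22.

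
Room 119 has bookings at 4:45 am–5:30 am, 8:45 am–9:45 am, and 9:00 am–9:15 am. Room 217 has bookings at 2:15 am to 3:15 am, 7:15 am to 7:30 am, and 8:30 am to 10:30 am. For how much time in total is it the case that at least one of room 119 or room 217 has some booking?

A, merged: 4:45 am-5:30 am, 8:45 am-9:45 am.
A ∪ B = 2:15 am-3:15 am, 4:45 am-5:30 am, 7:15 am-7:30 am, 8:30 am-10:30 am.
Total: 1 h + 45 min + 15 min + 2 h = 4 h.

4 h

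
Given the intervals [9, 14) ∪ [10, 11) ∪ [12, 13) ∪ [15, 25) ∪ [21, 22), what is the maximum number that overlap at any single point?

2

Walk the sorted start/end points keeping a running depth.
The depth first hits 2 at 10.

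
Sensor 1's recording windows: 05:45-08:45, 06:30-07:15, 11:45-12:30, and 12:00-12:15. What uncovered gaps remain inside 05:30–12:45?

After merging, the occupied span is 05:45–08:45, 11:45–12:30.
Uncovered inside 05:30–12:45: 05:30–05:45, 08:45–11:45, 12:30–12:45.

05:30–05:45, 08:45–11:45, 12:30–12:45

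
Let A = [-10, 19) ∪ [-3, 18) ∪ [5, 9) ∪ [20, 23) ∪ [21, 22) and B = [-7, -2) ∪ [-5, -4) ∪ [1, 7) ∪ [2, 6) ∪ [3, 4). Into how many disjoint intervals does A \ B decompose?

4

First set merges to [-10, 19), [20, 23).
Second set merges to [-7, -2), [1, 7).
A \ B = [-10, -7), [-2, 1), [7, 19), [20, 23).
That is 4 disjoint pieces.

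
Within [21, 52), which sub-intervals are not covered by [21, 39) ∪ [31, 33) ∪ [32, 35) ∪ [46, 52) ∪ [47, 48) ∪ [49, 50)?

The merged coverage is [21, 39), [46, 52).
Gaps within [21, 52): [39, 46).

[39, 46)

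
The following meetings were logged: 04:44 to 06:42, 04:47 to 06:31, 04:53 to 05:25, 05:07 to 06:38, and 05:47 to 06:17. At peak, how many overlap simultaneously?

Walk the sorted start/end points keeping a running depth.
The depth first hits 4 at 05:07.

4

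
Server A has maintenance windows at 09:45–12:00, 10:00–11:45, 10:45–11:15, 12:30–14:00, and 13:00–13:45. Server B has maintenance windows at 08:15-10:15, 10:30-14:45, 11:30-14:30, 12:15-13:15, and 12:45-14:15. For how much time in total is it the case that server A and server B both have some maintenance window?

3 h 30 min

A, merged: 09:45–12:00, 12:30–14:00.
B, merged: 08:15–10:15, 10:30–14:45.
A ∩ B = 09:45–10:15, 10:30–12:00, 12:30–14:00.
Total: 30 min + 1 h 30 min + 1 h 30 min = 3 h 30 min.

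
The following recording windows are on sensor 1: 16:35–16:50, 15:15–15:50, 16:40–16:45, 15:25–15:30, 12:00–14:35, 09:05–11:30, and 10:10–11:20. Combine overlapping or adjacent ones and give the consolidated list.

Sort by start: 09:05–11:30, 10:10–11:20, 12:00–14:35, 15:15–15:50, 15:25–15:30, 16:35–16:50, 16:40–16:45.
10:10–11:20 overlaps/touches 09:05–11:30 → extend to 09:05–11:30.
12:00–14:35 is disjoint → start new block.
15:15–15:50 is disjoint → start new block.
15:25–15:30 overlaps/touches 15:15–15:50 → extend to 15:15–15:50.
16:35–16:50 is disjoint → start new block.
16:40–16:45 overlaps/touches 16:35–16:50 → extend to 16:35–16:50.

09:05–11:30, 12:00–14:35, 15:15–15:50, 16:35–16:50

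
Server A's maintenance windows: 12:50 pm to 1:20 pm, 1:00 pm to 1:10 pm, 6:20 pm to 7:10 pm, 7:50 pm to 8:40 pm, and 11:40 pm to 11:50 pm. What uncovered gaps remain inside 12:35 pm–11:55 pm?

After merging, the occupied span is 12:50 pm–1:20 pm, 6:20 pm–7:10 pm, 7:50 pm–8:40 pm, 11:40 pm–11:50 pm.
Gaps within 12:35 pm–11:55 pm: 12:35 pm–12:50 pm, 1:20 pm–6:20 pm, 7:10 pm–7:50 pm, 8:40 pm–11:40 pm, 11:50 pm–11:55 pm.

12:35 pm–12:50 pm, 1:20 pm–6:20 pm, 7:10 pm–7:50 pm, 8:40 pm–11:40 pm, 11:50 pm–11:55 pm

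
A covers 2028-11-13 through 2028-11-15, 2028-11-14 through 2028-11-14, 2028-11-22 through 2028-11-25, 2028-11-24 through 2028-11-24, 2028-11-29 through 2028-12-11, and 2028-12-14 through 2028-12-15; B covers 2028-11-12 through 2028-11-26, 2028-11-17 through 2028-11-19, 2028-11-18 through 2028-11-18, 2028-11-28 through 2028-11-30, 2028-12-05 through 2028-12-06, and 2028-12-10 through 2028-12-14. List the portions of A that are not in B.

Merge the first list: 2028-11-13 through 2028-11-15, 2028-11-22 through 2028-11-25, 2028-11-29 through 2028-12-11, 2028-12-14 through 2028-12-15.
Merge the second list: 2028-11-12 through 2028-11-26, 2028-11-28 through 2028-11-30, 2028-12-05 through 2028-12-06, 2028-12-10 through 2028-12-14.
2028-11-13 through 2028-11-15 lies entirely inside B → drops out.
2028-11-22 through 2028-11-25 lies entirely inside B → drops out.
2028-11-29 through 2028-12-11 with B removed leaves 2028-12-01 through 2028-12-04, 2028-12-07 through 2028-12-09.
2028-12-14 through 2028-12-15 with B removed leaves 2028-12-15 through 2028-12-15.

2028-12-01 through 2028-12-04, 2028-12-07 through 2028-12-09, 2028-12-15 through 2028-12-15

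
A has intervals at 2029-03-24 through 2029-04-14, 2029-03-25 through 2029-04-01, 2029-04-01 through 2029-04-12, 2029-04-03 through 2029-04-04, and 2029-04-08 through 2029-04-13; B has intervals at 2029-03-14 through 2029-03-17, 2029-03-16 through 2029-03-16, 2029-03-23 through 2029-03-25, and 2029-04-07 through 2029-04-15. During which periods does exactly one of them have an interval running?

2029-03-14 through 2029-03-17, 2029-03-23 through 2029-03-23, 2029-03-26 through 2029-04-06, 2029-04-15 through 2029-04-15

Merge the first list: 2029-03-24 through 2029-04-14.
Merge the second list: 2029-03-14 through 2029-03-17, 2029-03-23 through 2029-03-25, 2029-04-07 through 2029-04-15.
A but not B: 2029-03-26 through 2029-04-06.
B but not A: 2029-03-14 through 2029-03-17, 2029-03-23 through 2029-03-23, 2029-04-15 through 2029-04-15.
Combining gives A △ B.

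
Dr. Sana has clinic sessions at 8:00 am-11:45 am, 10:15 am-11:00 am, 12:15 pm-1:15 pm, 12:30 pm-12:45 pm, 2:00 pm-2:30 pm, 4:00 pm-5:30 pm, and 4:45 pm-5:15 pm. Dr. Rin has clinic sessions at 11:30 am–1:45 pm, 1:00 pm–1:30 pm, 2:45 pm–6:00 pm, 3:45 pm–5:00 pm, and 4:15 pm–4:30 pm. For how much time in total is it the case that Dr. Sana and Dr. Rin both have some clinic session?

A, merged: 8:00 am–11:45 am, 12:15 pm–1:15 pm, 2:00 pm–2:30 pm, 4:00 pm–5:30 pm.
B, merged: 11:30 am–1:45 pm, 2:45 pm–6:00 pm.
A ∩ B = 11:30 am–11:45 am, 12:15 pm–1:15 pm, 4:00 pm–5:30 pm.
Total: 15 min + 1 h + 1 h 30 min = 2 h 45 min.

2 h 45 min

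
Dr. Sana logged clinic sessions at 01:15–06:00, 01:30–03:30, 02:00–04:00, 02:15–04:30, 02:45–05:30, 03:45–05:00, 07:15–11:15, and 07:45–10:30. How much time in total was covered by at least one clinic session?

Merged: 01:15–06:00, 07:15–11:15.
Lengths: 4 h 45 min + 4 h = 8 h 45 min.

8 h 45 min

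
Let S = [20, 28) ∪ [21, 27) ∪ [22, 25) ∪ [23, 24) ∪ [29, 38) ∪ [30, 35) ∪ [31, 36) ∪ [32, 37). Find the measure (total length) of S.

17

Merged: [20, 28), [29, 38).
Lengths: 8 + 9 = 17.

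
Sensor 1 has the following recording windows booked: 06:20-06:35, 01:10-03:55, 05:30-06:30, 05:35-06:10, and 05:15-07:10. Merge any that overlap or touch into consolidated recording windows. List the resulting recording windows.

01:10–03:55, 05:15–07:10

Sort by start: 01:10–03:55, 05:15–07:10, 05:30–06:30, 05:35–06:10, 06:20–06:35.
05:15–07:10 is disjoint → start new block.
05:30–06:30 overlaps/touches 05:15–07:10 → extend to 05:15–07:10.
05:35–06:10 overlaps/touches 05:15–07:10 → extend to 05:15–07:10.
06:20–06:35 overlaps/touches 05:15–07:10 → extend to 05:15–07:10.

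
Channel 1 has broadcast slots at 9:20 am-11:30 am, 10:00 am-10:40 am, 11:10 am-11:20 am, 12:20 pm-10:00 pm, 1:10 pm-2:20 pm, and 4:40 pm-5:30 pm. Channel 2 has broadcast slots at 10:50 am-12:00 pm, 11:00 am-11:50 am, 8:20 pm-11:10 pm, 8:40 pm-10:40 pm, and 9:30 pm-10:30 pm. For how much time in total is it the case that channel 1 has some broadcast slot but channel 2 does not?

A, merged: 9:20 am–11:30 am, 12:20 pm–10:00 pm.
B, merged: 10:50 am–12:00 pm, 8:20 pm–11:10 pm.
A \ B = 9:20 am–10:50 am, 12:20 pm–8:20 pm.
Total: 1 h 30 min + 8 h = 9 h 30 min.

9 h 30 min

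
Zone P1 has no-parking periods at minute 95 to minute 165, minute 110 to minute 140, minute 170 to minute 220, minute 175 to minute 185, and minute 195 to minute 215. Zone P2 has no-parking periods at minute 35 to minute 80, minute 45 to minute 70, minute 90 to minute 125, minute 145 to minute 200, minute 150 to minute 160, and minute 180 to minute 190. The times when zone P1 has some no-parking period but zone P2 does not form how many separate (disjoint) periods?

Merge the first list: minute 95 to minute 165, minute 170 to minute 220.
Merge the second list: minute 35 to minute 80, minute 90 to minute 125, minute 145 to minute 200.
A \ B = minute 125 to minute 145, minute 200 to minute 220.
That is 2 disjoint pieces.

2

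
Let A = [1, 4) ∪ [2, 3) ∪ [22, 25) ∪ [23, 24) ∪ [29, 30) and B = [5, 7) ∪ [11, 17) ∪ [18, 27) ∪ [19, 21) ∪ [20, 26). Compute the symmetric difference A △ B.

First set merges to [1, 4), [22, 25), [29, 30).
Second set merges to [5, 7), [11, 17), [18, 27).
Only in the first: [1, 4), [29, 30).
Only in the second: [5, 7), [11, 17), [18, 22), [25, 27).
Together these are the periods covered by exactly one.

[1, 4) ∪ [5, 7) ∪ [11, 17) ∪ [18, 22) ∪ [25, 27) ∪ [29, 30)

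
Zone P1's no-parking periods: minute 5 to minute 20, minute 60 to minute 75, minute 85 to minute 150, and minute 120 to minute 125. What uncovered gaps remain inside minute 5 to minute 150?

Covered (merged): minute 5 to minute 20, minute 60 to minute 75, minute 85 to minute 150.
Uncovered inside minute 5 to minute 150: minute 20 to minute 60, minute 75 to minute 85.

minute 20 to minute 60, minute 75 to minute 85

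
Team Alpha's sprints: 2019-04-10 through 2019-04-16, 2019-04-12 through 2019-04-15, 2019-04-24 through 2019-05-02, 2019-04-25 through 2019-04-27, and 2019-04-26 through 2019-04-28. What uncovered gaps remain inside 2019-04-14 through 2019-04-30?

Covered (merged): 2019-04-10 through 2019-04-16, 2019-04-24 through 2019-05-02.
Uncovered inside 2019-04-14 through 2019-04-30: 2019-04-17 through 2019-04-23.

2019-04-17 through 2019-04-23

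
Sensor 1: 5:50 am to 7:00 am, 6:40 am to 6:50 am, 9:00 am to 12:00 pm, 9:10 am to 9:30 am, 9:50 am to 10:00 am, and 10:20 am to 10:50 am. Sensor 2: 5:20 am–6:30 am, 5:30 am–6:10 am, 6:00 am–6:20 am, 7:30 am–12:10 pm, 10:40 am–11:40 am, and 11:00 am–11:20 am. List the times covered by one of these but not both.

First set merges to 5:50 am–7:00 am, 9:00 am–12:00 pm.
Second set merges to 5:20 am–6:30 am, 7:30 am–12:10 pm.
Only in the first: 6:30 am–7:00 am.
Only in the second: 5:20 am–5:50 am, 7:30 am–9:00 am, 12:00 pm–12:10 pm.
Together these are the periods covered by exactly one.

5:20 am–5:50 am, 6:30 am–7:00 am, 7:30 am–9:00 am, 12:00 pm–12:10 pm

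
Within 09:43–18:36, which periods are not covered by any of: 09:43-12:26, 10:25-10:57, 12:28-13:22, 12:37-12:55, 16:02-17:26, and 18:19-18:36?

12:26–12:28, 13:22–16:02, 17:26–18:19

After merging, the occupied span is 09:43–12:26, 12:28–13:22, 16:02–17:26, 18:19–18:36.
Gaps within 09:43–18:36: 12:26–12:28, 13:22–16:02, 17:26–18:19.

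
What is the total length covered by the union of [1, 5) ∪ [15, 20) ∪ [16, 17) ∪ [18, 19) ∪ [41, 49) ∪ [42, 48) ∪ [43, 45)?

Merged: [1, 5), [15, 20), [41, 49).
Lengths: 4 + 5 + 8 = 17.

17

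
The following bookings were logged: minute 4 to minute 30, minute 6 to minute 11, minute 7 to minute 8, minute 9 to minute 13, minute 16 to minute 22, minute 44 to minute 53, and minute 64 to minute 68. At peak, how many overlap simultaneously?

Sweep endpoints in order; track running count of active intervals.
Peak of 3 reached at minute 7.

3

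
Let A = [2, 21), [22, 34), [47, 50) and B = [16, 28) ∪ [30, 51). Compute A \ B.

[2, 21) \ B = [2, 16).
[22, 34) \ B = [28, 30).
[47, 50): entirely removed.

[2, 16) ∪ [28, 30)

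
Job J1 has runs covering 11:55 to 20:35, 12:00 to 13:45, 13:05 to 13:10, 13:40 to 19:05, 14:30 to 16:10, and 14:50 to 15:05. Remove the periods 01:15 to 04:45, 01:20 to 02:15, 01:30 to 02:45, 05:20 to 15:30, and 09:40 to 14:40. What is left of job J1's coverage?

Merge the first list: 11:55–20:35.
Merge the second list: 01:15–04:45, 05:20–15:30.
11:55–20:35 minus B → 15:30–20:35.

15:30–20:35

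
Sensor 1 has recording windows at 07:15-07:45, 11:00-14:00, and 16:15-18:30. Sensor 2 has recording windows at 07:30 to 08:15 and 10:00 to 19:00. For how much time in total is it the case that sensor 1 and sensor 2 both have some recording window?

A ∩ B = 07:30–07:45, 11:00–14:00, 16:15–18:30.
Total: 15 min + 3 h + 2 h 15 min = 5 h 30 min.

5 h 30 min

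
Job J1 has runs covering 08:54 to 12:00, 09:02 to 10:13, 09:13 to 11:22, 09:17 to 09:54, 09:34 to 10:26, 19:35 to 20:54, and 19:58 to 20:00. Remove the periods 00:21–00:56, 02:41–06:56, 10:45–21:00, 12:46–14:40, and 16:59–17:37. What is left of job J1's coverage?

Merge the first list: 08:54–12:00, 19:35–20:54.
Merge the second list: 00:21–00:56, 02:41–06:56, 10:45–21:00.
08:54–12:00 \ B = 08:54–10:45.
19:35–20:54: entirely removed.

08:54–10:45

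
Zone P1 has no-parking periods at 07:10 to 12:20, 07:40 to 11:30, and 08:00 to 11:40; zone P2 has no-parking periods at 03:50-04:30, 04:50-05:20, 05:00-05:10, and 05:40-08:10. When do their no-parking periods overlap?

First set merges to 07:10-12:20.
Second set merges to 03:50-04:30, 04:50-05:20, 05:40-08:10.
07:10-12:20 meets the second set on 07:10-08:10.

07:10-08:10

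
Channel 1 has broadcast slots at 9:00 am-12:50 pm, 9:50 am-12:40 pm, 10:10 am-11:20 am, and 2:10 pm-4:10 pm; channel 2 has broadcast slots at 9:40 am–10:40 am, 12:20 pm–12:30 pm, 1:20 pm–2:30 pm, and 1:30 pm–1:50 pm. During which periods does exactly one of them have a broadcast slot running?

9:00 am–9:40 am, 10:40 am–12:20 pm, 12:30 pm–12:50 pm, 1:20 pm–2:10 pm, 2:30 pm–4:10 pm

A, merged: 9:00 am–12:50 pm, 2:10 pm–4:10 pm.
B, merged: 9:40 am–10:40 am, 12:20 pm–12:30 pm, 1:20 pm–2:30 pm.
A \ B = 9:00 am–9:40 am, 10:40 am–12:20 pm, 12:30 pm–12:50 pm, 2:30 pm–4:10 pm.
B \ A = 1:20 pm–2:10 pm.
Union of the two gives the symmetric difference.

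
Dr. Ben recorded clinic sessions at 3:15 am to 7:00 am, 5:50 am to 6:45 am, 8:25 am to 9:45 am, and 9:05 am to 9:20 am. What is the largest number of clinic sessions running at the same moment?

Walk the sorted start/end points keeping a running depth.
The depth first hits 2 at 5:50 am.

2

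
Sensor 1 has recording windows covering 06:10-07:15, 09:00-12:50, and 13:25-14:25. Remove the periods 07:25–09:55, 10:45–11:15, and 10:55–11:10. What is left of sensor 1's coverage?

06:10–07:15, 09:55–10:45, 11:15–12:50, 13:25–14:25

Merge the second list: 07:25–09:55, 10:45–11:15.
06:10–07:15: no B overlap → unchanged.
09:00–12:50 minus B → 09:55–10:45, 11:15–12:50.
13:25–14:25: no B overlap → unchanged.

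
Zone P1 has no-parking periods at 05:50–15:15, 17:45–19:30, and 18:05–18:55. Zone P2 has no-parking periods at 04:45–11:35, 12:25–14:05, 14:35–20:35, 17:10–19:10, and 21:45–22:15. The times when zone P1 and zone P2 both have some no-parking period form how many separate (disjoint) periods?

4

First set merges to 05:50–15:15, 17:45–19:30.
Second set merges to 04:45–11:35, 12:25–14:05, 14:35–20:35, 21:45–22:15.
A ∩ B = 05:50–11:35, 12:25–14:05, 14:35–15:15, 17:45–19:30.
That is 4 disjoint pieces.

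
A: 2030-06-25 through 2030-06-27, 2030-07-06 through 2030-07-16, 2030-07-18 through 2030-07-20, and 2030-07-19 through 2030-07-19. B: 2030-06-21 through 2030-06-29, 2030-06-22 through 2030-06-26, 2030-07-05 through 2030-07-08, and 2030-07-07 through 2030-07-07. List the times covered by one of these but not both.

2030-06-21 through 2030-06-24, 2030-06-28 through 2030-06-29, 2030-07-05 through 2030-07-05, 2030-07-09 through 2030-07-16, 2030-07-18 through 2030-07-20

Merge the first list: 2030-06-25 through 2030-06-27, 2030-07-06 through 2030-07-16, 2030-07-18 through 2030-07-20.
Merge the second list: 2030-06-21 through 2030-06-29, 2030-07-05 through 2030-07-08.
A \ B = 2030-07-09 through 2030-07-16, 2030-07-18 through 2030-07-20.
B \ A = 2030-06-21 through 2030-06-24, 2030-06-28 through 2030-06-29, 2030-07-05 through 2030-07-05.
Union of the two gives the symmetric difference.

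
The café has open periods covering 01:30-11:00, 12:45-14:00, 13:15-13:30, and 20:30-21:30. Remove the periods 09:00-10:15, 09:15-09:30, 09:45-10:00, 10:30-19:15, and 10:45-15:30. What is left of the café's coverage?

Merge the first list: 01:30-11:00, 12:45-14:00, 20:30-21:30.
Merge the second list: 09:00-10:15, 10:30-19:15.
01:30-11:00 \ B = 01:30-09:00, 10:15-10:30.
12:45-14:00: entirely removed.
20:30-21:30: nothing removed.

01:30-09:00, 10:15-10:30, 20:30-21:30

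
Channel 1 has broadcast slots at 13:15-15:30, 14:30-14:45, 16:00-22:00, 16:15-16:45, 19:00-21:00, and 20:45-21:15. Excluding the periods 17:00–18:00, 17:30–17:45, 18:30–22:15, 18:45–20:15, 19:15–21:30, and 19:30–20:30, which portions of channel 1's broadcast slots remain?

13:15–15:30, 16:00–17:00, 18:00–18:30

A, merged: 13:15–15:30, 16:00–22:00.
B, merged: 17:00–18:00, 18:30–22:15.
13:15–15:30: no B overlap → unchanged.
16:00–22:00 minus B → 16:00–17:00, 18:00–18:30.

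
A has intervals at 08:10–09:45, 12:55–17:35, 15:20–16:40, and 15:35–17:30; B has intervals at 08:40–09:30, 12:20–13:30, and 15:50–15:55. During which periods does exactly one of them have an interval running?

08:10–08:40, 09:30–09:45, 12:20–12:55, 13:30–15:50, 15:55–17:35

First set merges to 08:10–09:45, 12:55–17:35.
A but not B: 08:10–08:40, 09:30–09:45, 13:30–15:50, 15:55–17:35.
B but not A: 12:20–12:55.
Combining gives A △ B.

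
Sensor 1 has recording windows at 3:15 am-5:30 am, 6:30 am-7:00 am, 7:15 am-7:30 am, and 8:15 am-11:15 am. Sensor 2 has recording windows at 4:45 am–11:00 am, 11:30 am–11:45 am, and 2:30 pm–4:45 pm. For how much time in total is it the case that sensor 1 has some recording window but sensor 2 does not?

A \ B = 3:15 am-4:45 am, 11:00 am-11:15 am.
Total: 1 h 30 min + 15 min = 1 h 45 min.

1 h 45 min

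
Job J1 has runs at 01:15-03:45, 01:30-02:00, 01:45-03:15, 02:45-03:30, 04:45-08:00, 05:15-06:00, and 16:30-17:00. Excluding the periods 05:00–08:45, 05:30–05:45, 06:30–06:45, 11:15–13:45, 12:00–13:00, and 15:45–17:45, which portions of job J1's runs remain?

A, merged: 01:15-03:45, 04:45-08:00, 16:30-17:00.
B, merged: 05:00-08:45, 11:15-13:45, 15:45-17:45.
01:15-03:45: nothing removed.
04:45-08:00 \ B = 04:45-05:00.
16:30-17:00: entirely removed.

01:15-03:45, 04:45-05:00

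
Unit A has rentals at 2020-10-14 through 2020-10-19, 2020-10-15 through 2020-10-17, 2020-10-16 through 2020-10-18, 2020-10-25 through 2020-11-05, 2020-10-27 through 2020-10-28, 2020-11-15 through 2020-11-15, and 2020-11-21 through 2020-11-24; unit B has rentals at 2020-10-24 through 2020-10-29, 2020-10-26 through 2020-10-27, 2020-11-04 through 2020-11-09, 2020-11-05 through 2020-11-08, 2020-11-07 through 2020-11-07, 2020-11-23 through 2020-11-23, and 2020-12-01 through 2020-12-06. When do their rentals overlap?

2020-10-25 through 2020-10-29, 2020-11-04 through 2020-11-05, 2020-11-23 through 2020-11-23

A, merged: 2020-10-14 through 2020-10-19, 2020-10-25 through 2020-11-05, 2020-11-15 through 2020-11-15, 2020-11-21 through 2020-11-24.
B, merged: 2020-10-24 through 2020-10-29, 2020-11-04 through 2020-11-09, 2020-11-23 through 2020-11-23, 2020-12-01 through 2020-12-06.
2020-10-14 through 2020-10-19 falls entirely outside B.
2020-10-25 through 2020-11-05 overlaps B on 2020-10-25 through 2020-10-29, 2020-11-04 through 2020-11-05.
2020-11-15 through 2020-11-15 falls entirely outside B.
2020-11-21 through 2020-11-24 overlaps B on 2020-11-23 through 2020-11-23.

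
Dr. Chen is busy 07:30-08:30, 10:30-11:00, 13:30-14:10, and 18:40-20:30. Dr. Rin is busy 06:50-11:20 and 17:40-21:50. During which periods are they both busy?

07:30-08:30, 10:30-11:00, 18:40-20:30

07:30-08:30 ∩ B → 07:30-08:30.
10:30-11:00 ∩ B → 10:30-11:00.
13:30-14:10 meets no B interval.
18:40-20:30 ∩ B → 18:40-20:30.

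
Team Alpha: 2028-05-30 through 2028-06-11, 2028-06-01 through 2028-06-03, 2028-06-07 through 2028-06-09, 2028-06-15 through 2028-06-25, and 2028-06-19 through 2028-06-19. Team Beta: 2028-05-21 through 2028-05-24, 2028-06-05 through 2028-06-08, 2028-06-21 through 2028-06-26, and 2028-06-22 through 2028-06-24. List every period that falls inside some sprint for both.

Merge the first list: 2028-05-30 through 2028-06-11, 2028-06-15 through 2028-06-25.
Merge the second list: 2028-05-21 through 2028-05-24, 2028-06-05 through 2028-06-08, 2028-06-21 through 2028-06-26.
2028-05-30 through 2028-06-11 meets the second set on 2028-06-05 through 2028-06-08.
2028-06-15 through 2028-06-25 meets the second set on 2028-06-21 through 2028-06-25.

2028-06-05 through 2028-06-08, 2028-06-21 through 2028-06-25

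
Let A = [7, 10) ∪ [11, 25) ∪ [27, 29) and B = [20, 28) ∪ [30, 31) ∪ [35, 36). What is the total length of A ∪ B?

A ∪ B = [7, 10), [11, 29), [30, 31), [35, 36).
Total: 3 + 18 + 1 + 1 = 23.

23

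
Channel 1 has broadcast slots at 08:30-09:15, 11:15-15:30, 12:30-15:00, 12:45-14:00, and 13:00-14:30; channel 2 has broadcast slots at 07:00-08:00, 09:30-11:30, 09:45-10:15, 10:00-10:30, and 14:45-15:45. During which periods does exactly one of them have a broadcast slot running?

07:00-08:00, 08:30-09:15, 09:30-11:15, 11:30-14:45, 15:30-15:45

First set merges to 08:30-09:15, 11:15-15:30.
Second set merges to 07:00-08:00, 09:30-11:30, 14:45-15:45.
Only in the first: 08:30-09:15, 11:30-14:45.
Only in the second: 07:00-08:00, 09:30-11:15, 15:30-15:45.
Together these are the periods covered by exactly one.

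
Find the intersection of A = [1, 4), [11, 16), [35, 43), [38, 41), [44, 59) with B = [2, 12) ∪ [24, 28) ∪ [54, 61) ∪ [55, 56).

First set merges to [1, 4), [11, 16), [35, 43), [44, 59).
Second set merges to [2, 12), [24, 28), [54, 61).
[1, 4) overlaps B on [2, 4).
[11, 16) overlaps B on [11, 12).
[35, 43) falls entirely outside B.
[44, 59) overlaps B on [54, 59).

[2, 4) ∪ [11, 12) ∪ [54, 59)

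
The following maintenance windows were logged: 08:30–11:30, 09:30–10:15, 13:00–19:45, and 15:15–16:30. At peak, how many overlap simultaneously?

2

Sweep endpoints in order; track running count of active intervals.
Peak of 2 reached at 09:30.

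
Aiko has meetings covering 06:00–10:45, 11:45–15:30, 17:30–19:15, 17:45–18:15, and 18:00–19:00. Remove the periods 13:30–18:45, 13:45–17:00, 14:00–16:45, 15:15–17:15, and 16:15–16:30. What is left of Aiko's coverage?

Merge the first list: 06:00-10:45, 11:45-15:30, 17:30-19:15.
Merge the second list: 13:30-18:45.
06:00-10:45: no B overlap → unchanged.
11:45-15:30 minus B → 11:45-13:30.
17:30-19:15 minus B → 18:45-19:15.

06:00-10:45, 11:45-13:30, 18:45-19:15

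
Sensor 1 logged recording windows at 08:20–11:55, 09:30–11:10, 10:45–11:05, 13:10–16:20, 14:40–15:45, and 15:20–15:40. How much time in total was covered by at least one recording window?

Merged: 08:20-11:55, 13:10-16:20.
Lengths: 3 h 35 min + 3 h 10 min = 6 h 45 min.

6 h 45 min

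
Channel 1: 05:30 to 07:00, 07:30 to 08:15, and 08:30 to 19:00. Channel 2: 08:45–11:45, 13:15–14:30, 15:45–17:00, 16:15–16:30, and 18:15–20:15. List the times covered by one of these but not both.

B, merged: 08:45–11:45, 13:15–14:30, 15:45–17:00, 18:15–20:15.
A but not B: 05:30–07:00, 07:30–08:15, 08:30–08:45, 11:45–13:15, 14:30–15:45, 17:00–18:15.
B but not A: 19:00–20:15.
Combining gives A △ B.

05:30–07:00, 07:30–08:15, 08:30–08:45, 11:45–13:15, 14:30–15:45, 17:00–18:15, 19:00–20:15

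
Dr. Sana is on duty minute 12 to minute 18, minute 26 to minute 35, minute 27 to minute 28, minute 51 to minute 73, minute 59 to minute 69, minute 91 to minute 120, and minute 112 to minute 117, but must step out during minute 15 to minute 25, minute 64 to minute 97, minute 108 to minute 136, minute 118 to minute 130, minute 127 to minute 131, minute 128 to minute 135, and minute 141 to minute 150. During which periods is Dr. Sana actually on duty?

A, merged: minute 12 to minute 18, minute 26 to minute 35, minute 51 to minute 73, minute 91 to minute 120.
B, merged: minute 15 to minute 25, minute 64 to minute 97, minute 108 to minute 136, minute 141 to minute 150.
minute 12 to minute 18 with B removed leaves minute 12 to minute 15.
minute 26 to minute 35 is untouched.
minute 51 to minute 73 with B removed leaves minute 51 to minute 64.
minute 91 to minute 120 with B removed leaves minute 97 to minute 108.

minute 12 to minute 15, minute 26 to minute 35, minute 51 to minute 64, minute 97 to minute 108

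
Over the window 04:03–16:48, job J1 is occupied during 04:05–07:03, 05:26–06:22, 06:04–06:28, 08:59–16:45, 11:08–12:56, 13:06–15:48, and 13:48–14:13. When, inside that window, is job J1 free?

04:03-04:05, 07:03-08:59, 16:45-16:48

The merged coverage is 04:05-07:03, 08:59-16:45.
Complement within 04:03-16:48: 04:03-04:05, 07:03-08:59, 16:45-16:48.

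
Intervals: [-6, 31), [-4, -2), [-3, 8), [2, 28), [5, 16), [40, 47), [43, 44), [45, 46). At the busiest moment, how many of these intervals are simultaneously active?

4

At 5, 4 of the intervals are simultaneously active.
No point has more.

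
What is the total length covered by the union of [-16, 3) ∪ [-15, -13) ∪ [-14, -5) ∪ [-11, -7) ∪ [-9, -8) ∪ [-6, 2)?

Merged: [-16, 3).
Length: 19.

19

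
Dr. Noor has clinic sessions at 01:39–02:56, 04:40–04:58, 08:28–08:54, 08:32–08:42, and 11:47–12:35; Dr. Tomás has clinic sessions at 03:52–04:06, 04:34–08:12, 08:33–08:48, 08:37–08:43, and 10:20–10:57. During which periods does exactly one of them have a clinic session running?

01:39–02:56, 03:52–04:06, 04:34–04:40, 04:58–08:12, 08:28–08:33, 08:48–08:54, 10:20–10:57, 11:47–12:35

A, merged: 01:39–02:56, 04:40–04:58, 08:28–08:54, 11:47–12:35.
B, merged: 03:52–04:06, 04:34–08:12, 08:33–08:48, 10:20–10:57.
A but not B: 01:39–02:56, 08:28–08:33, 08:48–08:54, 11:47–12:35.
B but not A: 03:52–04:06, 04:34–04:40, 04:58–08:12, 10:20–10:57.
Combining gives A △ B.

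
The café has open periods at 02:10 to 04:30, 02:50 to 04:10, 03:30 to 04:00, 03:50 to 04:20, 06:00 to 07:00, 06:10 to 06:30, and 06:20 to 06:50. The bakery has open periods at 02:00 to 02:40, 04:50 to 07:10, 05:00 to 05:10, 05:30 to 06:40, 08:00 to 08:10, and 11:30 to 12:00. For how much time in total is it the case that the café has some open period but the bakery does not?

A, merged: 02:10-04:30, 06:00-07:00.
B, merged: 02:00-02:40, 04:50-07:10, 08:00-08:10, 11:30-12:00.
A \ B = 02:40-04:30.
Total: 1 h 50 min.

1 h 50 min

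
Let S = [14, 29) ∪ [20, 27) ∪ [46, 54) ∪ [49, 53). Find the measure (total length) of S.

Merged: [14, 29), [46, 54).
Lengths: 15 + 8 = 23.

23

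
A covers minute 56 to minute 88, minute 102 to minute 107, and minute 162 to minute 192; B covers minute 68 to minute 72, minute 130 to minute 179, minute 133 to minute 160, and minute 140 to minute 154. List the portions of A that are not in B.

Second set merges to minute 68 to minute 72, minute 130 to minute 179.
minute 56 to minute 88 \ B = minute 56 to minute 68, minute 72 to minute 88.
minute 102 to minute 107: nothing removed.
minute 162 to minute 192 \ B = minute 179 to minute 192.

minute 56 to minute 68, minute 72 to minute 88, minute 102 to minute 107, minute 179 to minute 192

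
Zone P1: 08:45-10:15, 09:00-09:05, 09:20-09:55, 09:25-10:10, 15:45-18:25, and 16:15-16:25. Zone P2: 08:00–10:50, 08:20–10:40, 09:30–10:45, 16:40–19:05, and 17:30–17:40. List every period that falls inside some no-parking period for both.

08:45–10:15, 16:40–18:25

First set merges to 08:45–10:15, 15:45–18:25.
Second set merges to 08:00–10:50, 16:40–19:05.
08:45–10:15 meets the second set on 08:45–10:15.
15:45–18:25 meets the second set on 16:40–18:25.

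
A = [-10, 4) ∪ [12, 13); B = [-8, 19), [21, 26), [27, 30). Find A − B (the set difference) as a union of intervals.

[-10, -8)

[-10, 4) \ B = [-10, -8).
[12, 13): entirely removed.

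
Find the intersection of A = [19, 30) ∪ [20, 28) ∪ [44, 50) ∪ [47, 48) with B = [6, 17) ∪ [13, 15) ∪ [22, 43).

[22, 30)

Merge the first list: [19, 30), [44, 50).
Merge the second list: [6, 17), [22, 43).
[19, 30) overlaps B on [22, 30).
[44, 50) falls entirely outside B.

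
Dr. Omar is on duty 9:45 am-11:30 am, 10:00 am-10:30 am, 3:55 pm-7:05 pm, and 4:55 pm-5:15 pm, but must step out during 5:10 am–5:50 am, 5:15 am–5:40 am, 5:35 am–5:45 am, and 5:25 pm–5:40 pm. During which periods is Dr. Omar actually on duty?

Merge the first list: 9:45 am-11:30 am, 3:55 pm-7:05 pm.
Merge the second list: 5:10 am-5:50 am, 5:25 pm-5:40 pm.
9:45 am-11:30 am: no B overlap → unchanged.
3:55 pm-7:05 pm minus B → 3:55 pm-5:25 pm, 5:40 pm-7:05 pm.

9:45 am-11:30 am, 3:55 pm-5:25 pm, 5:40 pm-7:05 pm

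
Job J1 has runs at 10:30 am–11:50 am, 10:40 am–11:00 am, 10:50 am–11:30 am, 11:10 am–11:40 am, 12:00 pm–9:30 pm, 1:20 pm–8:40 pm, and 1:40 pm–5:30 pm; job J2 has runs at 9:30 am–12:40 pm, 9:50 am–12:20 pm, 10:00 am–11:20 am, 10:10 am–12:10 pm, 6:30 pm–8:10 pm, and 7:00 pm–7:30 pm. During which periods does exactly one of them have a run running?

9:30 am–10:30 am, 11:50 am–12:00 pm, 12:40 pm–6:30 pm, 8:10 pm–9:30 pm

First set merges to 10:30 am–11:50 am, 12:00 pm–9:30 pm.
Second set merges to 9:30 am–12:40 pm, 6:30 pm–8:10 pm.
A \ B = 12:40 pm–6:30 pm, 8:10 pm–9:30 pm.
B \ A = 9:30 am–10:30 am, 11:50 am–12:00 pm.
Union of the two gives the symmetric difference.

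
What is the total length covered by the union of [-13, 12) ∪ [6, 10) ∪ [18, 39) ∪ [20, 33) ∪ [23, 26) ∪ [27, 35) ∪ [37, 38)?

46

Merged: [-13, 12), [18, 39).
Lengths: 25 + 21 = 46.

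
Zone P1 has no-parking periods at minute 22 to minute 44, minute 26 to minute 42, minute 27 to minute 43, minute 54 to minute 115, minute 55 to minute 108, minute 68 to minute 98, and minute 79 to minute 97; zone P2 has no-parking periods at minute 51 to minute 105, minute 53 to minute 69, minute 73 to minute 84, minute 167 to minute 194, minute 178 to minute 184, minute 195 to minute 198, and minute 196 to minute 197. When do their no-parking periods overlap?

First set merges to minute 22 to minute 44, minute 54 to minute 115.
Second set merges to minute 51 to minute 105, minute 167 to minute 194, minute 195 to minute 198.
minute 22 to minute 44 falls entirely outside B.
minute 54 to minute 115 overlaps B on minute 54 to minute 105.

minute 54 to minute 105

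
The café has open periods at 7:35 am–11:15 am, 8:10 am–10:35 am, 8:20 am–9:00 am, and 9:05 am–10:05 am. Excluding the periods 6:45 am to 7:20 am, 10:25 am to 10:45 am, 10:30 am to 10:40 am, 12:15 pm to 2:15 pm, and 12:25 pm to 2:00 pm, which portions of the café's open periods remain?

Merge the first list: 7:35 am–11:15 am.
Merge the second list: 6:45 am–7:20 am, 10:25 am–10:45 am, 12:15 pm–2:15 pm.
7:35 am–11:15 am with B removed leaves 7:35 am–10:25 am, 10:45 am–11:15 am.

7:35 am–10:25 am, 10:45 am–11:15 am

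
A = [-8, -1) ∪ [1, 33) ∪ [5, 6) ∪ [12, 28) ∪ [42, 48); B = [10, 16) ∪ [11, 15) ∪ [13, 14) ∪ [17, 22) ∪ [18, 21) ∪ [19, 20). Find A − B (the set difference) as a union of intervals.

[-8, -1) ∪ [1, 10) ∪ [16, 17) ∪ [22, 33) ∪ [42, 48)

Merge the first list: [-8, -1), [1, 33), [42, 48).
Merge the second list: [10, 16), [17, 22).
[-8, -1): no B overlap → unchanged.
[1, 33) minus B → [1, 10), [16, 17), [22, 33).
[42, 48): no B overlap → unchanged.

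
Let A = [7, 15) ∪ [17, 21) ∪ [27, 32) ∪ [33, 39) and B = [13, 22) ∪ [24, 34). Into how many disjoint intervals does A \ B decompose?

A \ B = [7, 13), [34, 39).
That is 2 disjoint pieces.

2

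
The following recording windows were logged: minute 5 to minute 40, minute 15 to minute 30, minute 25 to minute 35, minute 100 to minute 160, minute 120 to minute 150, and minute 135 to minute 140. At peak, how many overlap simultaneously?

3

At minute 25, 3 of the intervals are simultaneously active.
No point has more.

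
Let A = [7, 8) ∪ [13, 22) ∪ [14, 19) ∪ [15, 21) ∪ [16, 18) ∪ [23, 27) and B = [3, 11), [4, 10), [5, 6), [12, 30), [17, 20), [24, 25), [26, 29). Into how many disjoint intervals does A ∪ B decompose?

2

A, merged: [7, 8), [13, 22), [23, 27).
B, merged: [3, 11), [12, 30).
A ∪ B = [3, 11), [12, 30).
That is 2 disjoint pieces.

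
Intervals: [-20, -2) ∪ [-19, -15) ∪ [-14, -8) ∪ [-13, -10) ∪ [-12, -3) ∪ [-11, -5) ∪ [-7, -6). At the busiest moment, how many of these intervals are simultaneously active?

5

At -11, 5 of the intervals are simultaneously active.
No point has more.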